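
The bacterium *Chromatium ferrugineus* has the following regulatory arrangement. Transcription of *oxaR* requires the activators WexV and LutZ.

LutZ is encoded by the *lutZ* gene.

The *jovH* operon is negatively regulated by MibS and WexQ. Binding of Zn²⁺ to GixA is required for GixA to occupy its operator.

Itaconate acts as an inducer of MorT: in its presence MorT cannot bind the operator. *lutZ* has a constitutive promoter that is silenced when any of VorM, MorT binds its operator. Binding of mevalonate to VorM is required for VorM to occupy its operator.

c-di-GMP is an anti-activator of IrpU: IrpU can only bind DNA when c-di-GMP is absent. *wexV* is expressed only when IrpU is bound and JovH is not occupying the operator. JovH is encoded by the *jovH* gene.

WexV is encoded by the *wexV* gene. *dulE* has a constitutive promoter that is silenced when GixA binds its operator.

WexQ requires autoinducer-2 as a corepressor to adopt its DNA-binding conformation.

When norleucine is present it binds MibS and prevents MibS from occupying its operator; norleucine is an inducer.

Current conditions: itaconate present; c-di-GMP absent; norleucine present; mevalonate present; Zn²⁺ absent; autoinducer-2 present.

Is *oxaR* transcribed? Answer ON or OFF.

Norleucine is present, so MibS is inactive.
Autoinducer-2 is present, so WexQ is active.
With repressor WexQ bound, *jovH* is not transcribed.
So JovH is not produced.
c-di-GMP is absent, so IrpU is active.
No repressor is bound and IrpU is active, so *wexV* is transcribed.
So WexV is produced and active.
Mevalonate is present, so VorM is active.
Itaconate is present, so MorT is inactive.
With repressor VorM bound, *lutZ* is not transcribed.
So LutZ is not produced.
Required activator LutZ is absent, so *oxaR* is not transcribed.

OFF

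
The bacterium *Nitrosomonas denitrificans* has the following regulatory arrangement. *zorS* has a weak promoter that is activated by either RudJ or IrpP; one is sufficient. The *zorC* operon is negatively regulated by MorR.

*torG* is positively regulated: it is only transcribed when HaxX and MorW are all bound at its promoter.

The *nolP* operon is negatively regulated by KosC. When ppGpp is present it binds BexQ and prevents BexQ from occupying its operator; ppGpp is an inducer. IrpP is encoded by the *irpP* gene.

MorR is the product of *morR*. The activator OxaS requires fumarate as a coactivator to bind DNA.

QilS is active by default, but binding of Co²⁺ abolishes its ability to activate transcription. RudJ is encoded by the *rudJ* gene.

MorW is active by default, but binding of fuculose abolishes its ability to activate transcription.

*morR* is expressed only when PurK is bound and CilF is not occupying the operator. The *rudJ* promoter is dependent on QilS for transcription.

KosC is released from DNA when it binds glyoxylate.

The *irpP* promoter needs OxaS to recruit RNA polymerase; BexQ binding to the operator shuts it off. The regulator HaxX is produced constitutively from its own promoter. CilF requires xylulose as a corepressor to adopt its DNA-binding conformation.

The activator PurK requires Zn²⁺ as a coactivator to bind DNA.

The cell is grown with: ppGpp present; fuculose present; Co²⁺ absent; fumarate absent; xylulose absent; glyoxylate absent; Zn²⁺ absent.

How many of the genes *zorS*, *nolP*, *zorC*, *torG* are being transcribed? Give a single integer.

2

Co²⁺ is absent, so QilS is active.
No repressor is bound and QilS is active, so *rudJ* is transcribed.
So RudJ is produced and active.
Fumarate is absent, so OxaS is inactive.
ppGpp is present, so BexQ is inactive.
Required activator OxaS is absent, so *irpP* is not transcribed.
So IrpP is not produced.
Activator RudJ is present, so *zorS* is transcribed.
→ *zorS* is ON.
Glyoxylate is absent, so KosC is active.
With repressor KosC bound, *nolP* is not transcribed.
→ *nolP* is OFF.
Zn²⁺ is absent, so PurK is inactive.
Xylulose is absent, so CilF is inactive.
Required activator PurK is absent, so *morR* is not transcribed.
So MorR is not produced.
With no repressor bound, *zorC* is transcribed.
→ *zorC* is ON.
HaxX is produced constitutively and is active.
Fuculose is present, so MorW is inactive.
Required activator MorW is absent, so *torG* is not transcribed.
→ *torG* is OFF.
2 of the 4 genes are transcribed.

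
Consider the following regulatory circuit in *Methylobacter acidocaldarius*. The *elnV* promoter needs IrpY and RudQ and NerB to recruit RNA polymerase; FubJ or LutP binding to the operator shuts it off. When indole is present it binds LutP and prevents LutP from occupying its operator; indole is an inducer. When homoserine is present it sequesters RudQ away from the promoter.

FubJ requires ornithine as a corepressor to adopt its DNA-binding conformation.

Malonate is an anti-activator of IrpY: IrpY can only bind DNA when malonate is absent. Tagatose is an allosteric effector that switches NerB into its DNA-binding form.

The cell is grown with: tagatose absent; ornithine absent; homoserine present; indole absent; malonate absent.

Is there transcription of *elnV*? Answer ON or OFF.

Malonate is absent, so IrpY is active.
Homoserine is present, so RudQ is inactive.
Ornithine is absent, so FubJ is inactive.
Tagatose is absent, so NerB is inactive.
Indole is absent, so LutP is active.
With repressor LutP bound, *elnV* is not transcribed.

OFF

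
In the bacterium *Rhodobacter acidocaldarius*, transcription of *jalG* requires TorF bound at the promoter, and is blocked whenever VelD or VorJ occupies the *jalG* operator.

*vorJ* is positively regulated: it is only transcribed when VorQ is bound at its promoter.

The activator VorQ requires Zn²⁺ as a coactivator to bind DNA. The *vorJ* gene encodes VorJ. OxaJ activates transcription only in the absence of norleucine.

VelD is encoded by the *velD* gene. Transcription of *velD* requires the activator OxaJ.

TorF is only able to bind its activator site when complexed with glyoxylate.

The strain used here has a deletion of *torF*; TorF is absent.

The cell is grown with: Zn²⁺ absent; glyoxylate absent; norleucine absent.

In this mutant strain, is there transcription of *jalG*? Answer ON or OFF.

Norleucine is absent, so OxaJ is active.
No repressor is bound and OxaJ is active, so *velD* is transcribed.
So VelD is produced and active.
Zn²⁺ is absent, so VorQ is inactive.
Required activator VorQ is absent, so *vorJ* is not transcribed.
So VorJ is not produced.
TorF is non-functional in this strain, so it has no effect.
With repressor VelD bound, *jalG* is not transcribed.

OFF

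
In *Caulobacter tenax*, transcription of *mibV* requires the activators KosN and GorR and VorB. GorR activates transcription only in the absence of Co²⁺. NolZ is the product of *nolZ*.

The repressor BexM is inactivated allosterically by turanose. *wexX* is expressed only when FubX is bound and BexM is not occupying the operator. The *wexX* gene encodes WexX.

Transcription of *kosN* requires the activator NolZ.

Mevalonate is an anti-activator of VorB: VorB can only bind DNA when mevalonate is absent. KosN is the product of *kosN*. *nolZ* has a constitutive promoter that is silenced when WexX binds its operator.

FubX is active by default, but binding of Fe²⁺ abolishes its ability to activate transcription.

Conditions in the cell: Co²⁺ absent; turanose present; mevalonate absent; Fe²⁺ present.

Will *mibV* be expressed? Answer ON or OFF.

ON

Turanose is present, so BexM is inactive.
Fe²⁺ is present, so FubX is inactive.
Required activator FubX is absent, so *wexX* is not transcribed.
So WexX is not produced.
With no repressor bound, *nolZ* is transcribed.
So NolZ is produced and active.
No repressor is bound and NolZ is active, so *kosN* is transcribed.
So KosN is produced and active.
Co²⁺ is absent, so GorR is active.
Mevalonate is absent, so VorB is active.
No repressor is bound and KosN and GorR and VorB are active, so *mibV* is transcribed.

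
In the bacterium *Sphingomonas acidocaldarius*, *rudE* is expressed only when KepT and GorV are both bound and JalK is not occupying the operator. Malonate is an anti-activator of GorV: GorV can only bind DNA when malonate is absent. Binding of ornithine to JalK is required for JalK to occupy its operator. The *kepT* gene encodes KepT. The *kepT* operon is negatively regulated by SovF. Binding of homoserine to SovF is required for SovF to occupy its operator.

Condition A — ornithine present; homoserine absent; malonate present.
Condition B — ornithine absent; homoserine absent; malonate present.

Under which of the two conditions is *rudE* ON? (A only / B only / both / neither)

Condition A:
Ornithine is present, so JalK is active.
Homoserine is absent, so SovF is inactive.
With no repressor bound, *kepT* is transcribed.
So KepT is produced and active.
Malonate is present, so GorV is inactive.
With repressor JalK bound, *rudE* is not transcribed.
→ *rudE* is OFF in A.
Condition B:
Ornithine is absent, so JalK is inactive.
Homoserine is absent, so SovF is inactive.
With no repressor bound, *kepT* is transcribed.
So KepT is produced and active.
Malonate is present, so GorV is inactive.
Required activator GorV is absent, so *rudE* is not transcribed.
→ *rudE* is OFF in B.

neither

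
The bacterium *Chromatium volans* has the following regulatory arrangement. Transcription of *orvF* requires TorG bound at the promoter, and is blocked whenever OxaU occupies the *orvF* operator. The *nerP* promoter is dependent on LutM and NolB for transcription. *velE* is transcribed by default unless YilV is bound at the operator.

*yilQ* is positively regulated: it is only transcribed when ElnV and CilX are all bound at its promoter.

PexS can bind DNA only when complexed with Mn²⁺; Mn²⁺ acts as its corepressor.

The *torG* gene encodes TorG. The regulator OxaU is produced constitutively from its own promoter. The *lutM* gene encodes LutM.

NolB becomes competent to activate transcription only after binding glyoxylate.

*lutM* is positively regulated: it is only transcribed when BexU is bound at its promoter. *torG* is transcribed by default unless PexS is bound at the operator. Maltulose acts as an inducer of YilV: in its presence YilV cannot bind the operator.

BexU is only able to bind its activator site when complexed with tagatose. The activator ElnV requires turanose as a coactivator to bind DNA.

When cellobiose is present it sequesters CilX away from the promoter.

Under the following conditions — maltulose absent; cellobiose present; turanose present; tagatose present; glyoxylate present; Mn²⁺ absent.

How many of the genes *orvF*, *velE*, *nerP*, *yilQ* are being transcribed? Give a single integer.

OxaU is produced constitutively and is active.
Mn²⁺ is absent, so PexS is inactive.
With no repressor bound, *torG* is transcribed.
So TorG is produced and active.
With repressor OxaU bound, *orvF* is not transcribed.
→ *orvF* is OFF.
Maltulose is absent, so YilV is active.
With repressor YilV bound, *velE* is not transcribed.
→ *velE* is OFF.
Tagatose is present, so BexU is active.
No repressor is bound and BexU is active, so *lutM* is transcribed.
So LutM is produced and active.
Glyoxylate is present, so NolB is active.
No repressor is bound and LutM and NolB are active, so *nerP* is transcribed.
→ *nerP* is ON.
Turanose is present, so ElnV is active.
Cellobiose is present, so CilX is inactive.
Required activator CilX is absent, so *yilQ* is not transcribed.
→ *yilQ* is OFF.
1 of the 4 genes is transcribed.

1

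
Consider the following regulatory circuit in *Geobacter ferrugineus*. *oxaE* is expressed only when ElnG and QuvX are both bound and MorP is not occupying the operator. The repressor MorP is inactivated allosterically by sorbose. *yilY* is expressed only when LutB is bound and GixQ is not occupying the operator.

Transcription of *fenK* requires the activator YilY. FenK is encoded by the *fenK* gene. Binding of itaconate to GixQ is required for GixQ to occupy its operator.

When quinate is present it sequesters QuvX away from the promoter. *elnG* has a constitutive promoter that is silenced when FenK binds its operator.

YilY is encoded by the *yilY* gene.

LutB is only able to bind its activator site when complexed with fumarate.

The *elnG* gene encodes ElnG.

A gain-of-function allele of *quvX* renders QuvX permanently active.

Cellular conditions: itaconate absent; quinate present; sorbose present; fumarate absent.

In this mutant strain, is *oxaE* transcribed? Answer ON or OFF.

ON

Itaconate is absent, so GixQ is inactive.
Fumarate is absent, so LutB is inactive.
Required activator LutB is absent, so *yilY* is not transcribed.
So YilY is not produced.
Required activator YilY is absent, so *fenK* is not transcribed.
So FenK is not produced.
With no repressor bound, *elnG* is transcribed.
So ElnG is produced and active.
QuvX is constitutively active in this strain.
Sorbose is present, so MorP is inactive.
No repressor is bound and ElnG and QuvX are active, so *oxaE* is transcribed.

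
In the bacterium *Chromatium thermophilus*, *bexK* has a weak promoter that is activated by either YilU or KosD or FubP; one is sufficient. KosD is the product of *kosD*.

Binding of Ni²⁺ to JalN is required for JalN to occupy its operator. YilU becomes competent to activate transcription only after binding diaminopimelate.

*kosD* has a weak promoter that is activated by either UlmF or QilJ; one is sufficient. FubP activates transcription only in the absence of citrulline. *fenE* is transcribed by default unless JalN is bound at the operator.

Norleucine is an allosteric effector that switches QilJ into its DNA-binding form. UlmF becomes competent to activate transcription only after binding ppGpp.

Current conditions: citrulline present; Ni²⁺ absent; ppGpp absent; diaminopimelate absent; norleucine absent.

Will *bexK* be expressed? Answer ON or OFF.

OFF

Diaminopimelate is absent, so YilU is inactive.
ppGpp is absent, so UlmF is inactive.
Norleucine is absent, so QilJ is inactive.
No activator is available at the *kosD* promoter, so *kosD* is not transcribed.
So KosD is not produced.
Citrulline is present, so FubP is inactive.
No activator is available at the *bexK* promoter, so *bexK* is not transcribed.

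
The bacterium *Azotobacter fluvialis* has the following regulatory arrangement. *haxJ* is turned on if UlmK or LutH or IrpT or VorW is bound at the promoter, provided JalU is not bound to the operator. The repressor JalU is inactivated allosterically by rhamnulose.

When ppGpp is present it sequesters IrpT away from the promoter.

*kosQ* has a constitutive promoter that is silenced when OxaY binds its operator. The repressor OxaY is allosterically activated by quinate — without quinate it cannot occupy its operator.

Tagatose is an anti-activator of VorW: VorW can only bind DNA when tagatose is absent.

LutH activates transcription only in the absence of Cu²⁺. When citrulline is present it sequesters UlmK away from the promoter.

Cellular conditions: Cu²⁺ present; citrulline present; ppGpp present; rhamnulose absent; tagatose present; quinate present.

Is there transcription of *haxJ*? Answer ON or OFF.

OFF

Citrulline is present, so UlmK is inactive.
Cu²⁺ is present, so LutH is inactive.
Rhamnulose is absent, so JalU is active.
ppGpp is present, so IrpT is inactive.
Tagatose is present, so VorW is inactive.
With repressor JalU bound, *haxJ* is not transcribed.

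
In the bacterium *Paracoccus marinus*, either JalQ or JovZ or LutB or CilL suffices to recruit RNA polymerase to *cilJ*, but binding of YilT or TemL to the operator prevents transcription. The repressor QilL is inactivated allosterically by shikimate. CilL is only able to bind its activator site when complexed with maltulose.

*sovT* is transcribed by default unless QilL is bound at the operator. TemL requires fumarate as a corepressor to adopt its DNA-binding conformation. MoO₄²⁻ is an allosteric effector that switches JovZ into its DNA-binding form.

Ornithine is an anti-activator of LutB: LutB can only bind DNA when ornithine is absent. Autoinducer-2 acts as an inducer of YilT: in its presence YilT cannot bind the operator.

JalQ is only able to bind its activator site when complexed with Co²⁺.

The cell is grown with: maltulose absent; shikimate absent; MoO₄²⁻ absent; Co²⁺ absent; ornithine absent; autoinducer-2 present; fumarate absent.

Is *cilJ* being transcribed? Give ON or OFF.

Autoinducer-2 is present, so YilT is inactive.
Fumarate is absent, so TemL is inactive.
Co²⁺ is absent, so JalQ is inactive.
MoO₄²⁻ is absent, so JovZ is inactive.
Ornithine is absent, so LutB is active.
Maltulose is absent, so CilL is inactive.
Activator LutB is present, so *cilJ* is transcribed.

ON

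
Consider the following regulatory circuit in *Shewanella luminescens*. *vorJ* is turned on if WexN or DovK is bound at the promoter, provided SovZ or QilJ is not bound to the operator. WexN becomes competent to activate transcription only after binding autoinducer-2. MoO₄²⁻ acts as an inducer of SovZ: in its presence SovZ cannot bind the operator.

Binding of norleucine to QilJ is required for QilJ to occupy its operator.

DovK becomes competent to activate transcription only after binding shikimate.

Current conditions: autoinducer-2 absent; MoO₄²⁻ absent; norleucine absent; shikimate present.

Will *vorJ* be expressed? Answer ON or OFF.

OFF

MoO₄²⁻ is absent, so SovZ is active.
Norleucine is absent, so QilJ is inactive.
Autoinducer-2 is absent, so WexN is inactive.
Shikimate is present, so DovK is active.
With repressor SovZ bound, *vorJ* is not transcribed.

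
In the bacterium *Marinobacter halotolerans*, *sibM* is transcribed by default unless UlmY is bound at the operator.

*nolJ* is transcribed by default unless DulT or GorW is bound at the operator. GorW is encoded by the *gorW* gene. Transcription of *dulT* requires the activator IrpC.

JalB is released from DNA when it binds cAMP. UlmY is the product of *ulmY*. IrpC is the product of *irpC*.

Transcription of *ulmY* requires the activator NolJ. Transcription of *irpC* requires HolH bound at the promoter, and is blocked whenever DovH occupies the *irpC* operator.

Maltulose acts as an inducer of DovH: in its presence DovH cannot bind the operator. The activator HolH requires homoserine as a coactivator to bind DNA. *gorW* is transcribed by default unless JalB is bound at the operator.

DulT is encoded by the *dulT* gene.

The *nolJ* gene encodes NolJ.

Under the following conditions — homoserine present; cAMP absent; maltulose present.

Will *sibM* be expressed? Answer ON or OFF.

Maltulose is present, so DovH is inactive.
Homoserine is present, so HolH is active.
No repressor is bound and HolH is active, so *irpC* is transcribed.
So IrpC is produced and active.
No repressor is bound and IrpC is active, so *dulT* is transcribed.
So DulT is produced and active.
cAMP is absent, so JalB is active.
With repressor JalB bound, *gorW* is not transcribed.
So GorW is not produced.
With repressor DulT bound, *nolJ* is not transcribed.
So NolJ is not produced.
Required activator NolJ is absent, so *ulmY* is not transcribed.
So UlmY is not produced.
With no repressor bound, *sibM* is transcribed.

ON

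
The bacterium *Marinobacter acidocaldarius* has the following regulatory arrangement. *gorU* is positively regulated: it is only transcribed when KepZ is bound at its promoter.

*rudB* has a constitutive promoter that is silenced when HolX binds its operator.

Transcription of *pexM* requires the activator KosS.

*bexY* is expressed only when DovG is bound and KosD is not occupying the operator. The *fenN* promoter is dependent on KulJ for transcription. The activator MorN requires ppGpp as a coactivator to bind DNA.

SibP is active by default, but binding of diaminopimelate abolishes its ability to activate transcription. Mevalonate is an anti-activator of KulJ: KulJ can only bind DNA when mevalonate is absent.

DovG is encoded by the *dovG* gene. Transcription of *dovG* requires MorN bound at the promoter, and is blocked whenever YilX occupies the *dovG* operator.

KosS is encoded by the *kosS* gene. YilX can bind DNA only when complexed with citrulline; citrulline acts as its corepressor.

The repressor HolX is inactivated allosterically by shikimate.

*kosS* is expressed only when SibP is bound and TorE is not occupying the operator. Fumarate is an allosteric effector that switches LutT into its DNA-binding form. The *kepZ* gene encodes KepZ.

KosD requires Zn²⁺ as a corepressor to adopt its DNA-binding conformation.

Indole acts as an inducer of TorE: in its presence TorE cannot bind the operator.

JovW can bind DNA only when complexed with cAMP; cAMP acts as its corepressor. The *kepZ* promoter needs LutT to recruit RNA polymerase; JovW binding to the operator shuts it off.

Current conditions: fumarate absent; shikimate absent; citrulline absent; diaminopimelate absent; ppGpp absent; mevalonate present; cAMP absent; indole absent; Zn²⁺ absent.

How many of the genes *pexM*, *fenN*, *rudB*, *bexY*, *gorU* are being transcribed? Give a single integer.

0

Indole is absent, so TorE is active.
Diaminopimelate is absent, so SibP is active.
With repressor TorE bound, *kosS* is not transcribed.
So KosS is not produced.
Required activator KosS is absent, so *pexM* is not transcribed.
→ *pexM* is OFF.
Mevalonate is present, so KulJ is inactive.
Required activator KulJ is absent, so *fenN* is not transcribed.
→ *fenN* is OFF.
Shikimate is absent, so HolX is active.
With repressor HolX bound, *rudB* is not transcribed.
→ *rudB* is OFF.
Citrulline is absent, so YilX is inactive.
ppGpp is absent, so MorN is inactive.
Required activator MorN is absent, so *dovG* is not transcribed.
So DovG is not produced.
Zn²⁺ is absent, so KosD is inactive.
Required activator DovG is absent, so *bexY* is not transcribed.
→ *bexY* is OFF.
cAMP is absent, so JovW is inactive.
Fumarate is absent, so LutT is inactive.
Required activator LutT is absent, so *kepZ* is not transcribed.
So KepZ is not produced.
Required activator KepZ is absent, so *gorU* is not transcribed.
→ *gorU* is OFF.
0 of the 5 genes are transcribed.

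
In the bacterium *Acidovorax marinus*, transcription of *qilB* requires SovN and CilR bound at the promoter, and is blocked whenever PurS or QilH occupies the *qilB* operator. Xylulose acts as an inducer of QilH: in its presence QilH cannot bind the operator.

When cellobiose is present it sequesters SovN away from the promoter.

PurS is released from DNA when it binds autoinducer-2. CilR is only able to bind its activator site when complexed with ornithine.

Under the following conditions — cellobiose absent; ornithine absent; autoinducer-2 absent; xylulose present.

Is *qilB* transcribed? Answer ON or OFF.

Cellobiose is absent, so SovN is active.
Autoinducer-2 is absent, so PurS is active.
Xylulose is present, so QilH is inactive.
Ornithine is absent, so CilR is inactive.
With repressor PurS bound, *qilB* is not transcribed.

OFF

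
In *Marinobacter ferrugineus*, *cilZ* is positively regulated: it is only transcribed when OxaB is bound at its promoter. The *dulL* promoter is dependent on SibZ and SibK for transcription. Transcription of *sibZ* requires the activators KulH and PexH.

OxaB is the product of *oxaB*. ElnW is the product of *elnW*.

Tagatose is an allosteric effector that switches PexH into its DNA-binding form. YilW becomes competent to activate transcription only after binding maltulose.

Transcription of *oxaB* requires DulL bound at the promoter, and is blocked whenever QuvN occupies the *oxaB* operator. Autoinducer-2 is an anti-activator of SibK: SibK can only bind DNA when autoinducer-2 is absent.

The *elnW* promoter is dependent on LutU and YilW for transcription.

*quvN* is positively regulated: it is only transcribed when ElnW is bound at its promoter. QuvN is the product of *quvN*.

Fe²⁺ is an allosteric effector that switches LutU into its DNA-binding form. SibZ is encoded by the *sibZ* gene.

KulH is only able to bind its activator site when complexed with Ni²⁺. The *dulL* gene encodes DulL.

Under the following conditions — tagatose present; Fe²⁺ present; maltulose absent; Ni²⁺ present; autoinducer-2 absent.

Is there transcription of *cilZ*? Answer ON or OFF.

ON

Fe²⁺ is present, so LutU is active.
Maltulose is absent, so YilW is inactive.
Required activator YilW is absent, so *elnW* is not transcribed.
So ElnW is not produced.
Required activator ElnW is absent, so *quvN* is not transcribed.
So QuvN is not produced.
Ni²⁺ is present, so KulH is active.
Tagatose is present, so PexH is active.
No repressor is bound and KulH and PexH are active, so *sibZ* is transcribed.
So SibZ is produced and active.
Autoinducer-2 is absent, so SibK is active.
No repressor is bound and SibZ and SibK are active, so *dulL* is transcribed.
So DulL is produced and active.
No repressor is bound and DulL is active, so *oxaB* is transcribed.
So OxaB is produced and active.
No repressor is bound and OxaB is active, so *cilZ* is transcribed.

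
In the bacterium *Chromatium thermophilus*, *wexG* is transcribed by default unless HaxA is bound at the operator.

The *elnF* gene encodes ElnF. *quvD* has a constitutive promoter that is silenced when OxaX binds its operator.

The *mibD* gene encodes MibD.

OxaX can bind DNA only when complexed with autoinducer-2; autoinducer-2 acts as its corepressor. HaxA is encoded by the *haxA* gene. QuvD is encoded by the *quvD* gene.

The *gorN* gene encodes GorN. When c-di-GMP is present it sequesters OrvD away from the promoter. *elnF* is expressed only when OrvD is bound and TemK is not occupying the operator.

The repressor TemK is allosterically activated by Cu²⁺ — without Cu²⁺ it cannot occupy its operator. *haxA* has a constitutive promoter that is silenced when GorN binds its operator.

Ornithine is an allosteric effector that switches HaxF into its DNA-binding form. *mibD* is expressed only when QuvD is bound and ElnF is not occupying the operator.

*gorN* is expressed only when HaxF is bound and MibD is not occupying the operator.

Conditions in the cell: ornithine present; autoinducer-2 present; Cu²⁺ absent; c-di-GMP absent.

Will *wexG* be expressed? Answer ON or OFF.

ON

Cu²⁺ is absent, so TemK is inactive.
c-di-GMP is absent, so OrvD is active.
No repressor is bound and OrvD is active, so *elnF* is transcribed.
So ElnF is produced and active.
Autoinducer-2 is present, so OxaX is active.
With repressor OxaX bound, *quvD* is not transcribed.
So QuvD is not produced.
With repressor ElnF bound, *mibD* is not transcribed.
So MibD is not produced.
Ornithine is present, so HaxF is active.
No repressor is bound and HaxF is active, so *gorN* is transcribed.
So GorN is produced and active.
With repressor GorN bound, *haxA* is not transcribed.
So HaxA is not produced.
With no repressor bound, *wexG* is transcribed.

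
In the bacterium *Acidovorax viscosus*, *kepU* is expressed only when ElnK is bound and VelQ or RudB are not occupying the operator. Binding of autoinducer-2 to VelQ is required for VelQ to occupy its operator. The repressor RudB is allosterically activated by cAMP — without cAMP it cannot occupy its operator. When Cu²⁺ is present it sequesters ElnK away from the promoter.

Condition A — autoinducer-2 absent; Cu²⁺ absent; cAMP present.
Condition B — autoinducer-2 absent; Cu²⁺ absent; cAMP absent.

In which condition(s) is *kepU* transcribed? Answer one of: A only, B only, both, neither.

B only

Condition A:
Autoinducer-2 is absent, so VelQ is inactive.
Cu²⁺ is absent, so ElnK is active.
cAMP is present, so RudB is active.
With repressor RudB bound, *kepU* is not transcribed.
→ *kepU* is OFF in A.
Condition B:
Autoinducer-2 is absent, so VelQ is inactive.
Cu²⁺ is absent, so ElnK is active.
cAMP is absent, so RudB is inactive.
No repressor is bound and ElnK is active, so *kepU* is transcribed.
→ *kepU* is ON in B.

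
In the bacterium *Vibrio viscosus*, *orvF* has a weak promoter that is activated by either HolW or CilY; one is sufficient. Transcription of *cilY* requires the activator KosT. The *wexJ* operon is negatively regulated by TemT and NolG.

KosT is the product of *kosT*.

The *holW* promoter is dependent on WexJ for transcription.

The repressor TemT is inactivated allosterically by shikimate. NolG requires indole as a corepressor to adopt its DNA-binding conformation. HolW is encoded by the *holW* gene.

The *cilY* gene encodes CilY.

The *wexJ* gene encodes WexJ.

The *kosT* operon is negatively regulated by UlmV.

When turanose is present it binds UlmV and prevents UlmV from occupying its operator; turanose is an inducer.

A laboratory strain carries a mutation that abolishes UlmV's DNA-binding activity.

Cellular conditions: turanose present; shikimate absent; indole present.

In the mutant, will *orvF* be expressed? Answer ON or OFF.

Shikimate is absent, so TemT is active.
Indole is present, so NolG is active.
With repressor TemT bound, *wexJ* is not transcribed.
So WexJ is not produced.
Required activator WexJ is absent, so *holW* is not transcribed.
So HolW is not produced.
UlmV is non-functional in this strain, so it has no effect.
With no repressor bound, *kosT* is transcribed.
So KosT is produced and active.
No repressor is bound and KosT is active, so *cilY* is transcribed.
So CilY is produced and active.
Activator CilY is present, so *orvF* is transcribed.

ON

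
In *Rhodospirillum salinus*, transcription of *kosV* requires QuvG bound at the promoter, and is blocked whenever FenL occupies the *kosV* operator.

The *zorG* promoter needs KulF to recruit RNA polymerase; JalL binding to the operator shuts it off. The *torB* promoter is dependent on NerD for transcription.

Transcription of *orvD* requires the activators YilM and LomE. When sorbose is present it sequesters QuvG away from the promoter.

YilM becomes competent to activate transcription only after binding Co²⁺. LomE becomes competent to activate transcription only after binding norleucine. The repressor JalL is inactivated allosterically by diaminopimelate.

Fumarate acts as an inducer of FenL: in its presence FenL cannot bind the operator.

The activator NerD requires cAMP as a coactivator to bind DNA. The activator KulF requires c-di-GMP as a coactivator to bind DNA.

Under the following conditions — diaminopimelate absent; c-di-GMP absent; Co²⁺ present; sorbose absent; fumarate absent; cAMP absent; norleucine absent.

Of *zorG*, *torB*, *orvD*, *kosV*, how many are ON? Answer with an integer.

Diaminopimelate is absent, so JalL is active.
c-di-GMP is absent, so KulF is inactive.
With repressor JalL bound, *zorG* is not transcribed.
→ *zorG* is OFF.
cAMP is absent, so NerD is inactive.
Required activator NerD is absent, so *torB* is not transcribed.
→ *torB* is OFF.
Co²⁺ is present, so YilM is active.
Norleucine is absent, so LomE is inactive.
Required activator LomE is absent, so *orvD* is not transcribed.
→ *orvD* is OFF.
Fumarate is absent, so FenL is active.
Sorbose is absent, so QuvG is active.
With repressor FenL bound, *kosV* is not transcribed.
→ *kosV* is OFF.
0 of the 4 genes are transcribed.

0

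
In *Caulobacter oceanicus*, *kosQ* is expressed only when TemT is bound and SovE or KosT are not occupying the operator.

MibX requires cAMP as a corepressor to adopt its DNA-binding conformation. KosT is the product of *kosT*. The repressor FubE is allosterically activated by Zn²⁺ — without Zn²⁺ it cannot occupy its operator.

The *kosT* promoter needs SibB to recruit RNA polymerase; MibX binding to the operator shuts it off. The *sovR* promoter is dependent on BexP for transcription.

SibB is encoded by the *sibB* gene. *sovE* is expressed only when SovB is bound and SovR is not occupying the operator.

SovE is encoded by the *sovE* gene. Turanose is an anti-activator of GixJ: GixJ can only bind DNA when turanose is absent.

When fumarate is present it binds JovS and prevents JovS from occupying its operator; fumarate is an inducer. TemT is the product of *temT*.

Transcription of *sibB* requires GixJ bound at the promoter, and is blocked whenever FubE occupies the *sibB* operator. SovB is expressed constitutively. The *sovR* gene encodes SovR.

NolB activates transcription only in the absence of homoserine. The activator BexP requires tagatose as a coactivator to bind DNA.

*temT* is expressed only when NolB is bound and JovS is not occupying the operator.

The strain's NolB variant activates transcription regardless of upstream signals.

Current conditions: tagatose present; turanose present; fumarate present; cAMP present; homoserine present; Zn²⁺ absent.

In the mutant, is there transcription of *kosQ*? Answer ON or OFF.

Tagatose is present, so BexP is active.
No repressor is bound and BexP is active, so *sovR* is transcribed.
So SovR is produced and active.
SovB is produced constitutively and is active.
With repressor SovR bound, *sovE* is not transcribed.
So SovE is not produced.
cAMP is present, so MibX is active.
Turanose is present, so GixJ is inactive.
Zn²⁺ is absent, so FubE is inactive.
Required activator GixJ is absent, so *sibB* is not transcribed.
So SibB is not produced.
With repressor MibX bound, *kosT* is not transcribed.
So KosT is not produced.
Fumarate is present, so JovS is inactive.
NolB is constitutively active in this strain.
No repressor is bound and NolB is active, so *temT* is transcribed.
So TemT is produced and active.
No repressor is bound and TemT is active, so *kosQ* is transcribed.

ON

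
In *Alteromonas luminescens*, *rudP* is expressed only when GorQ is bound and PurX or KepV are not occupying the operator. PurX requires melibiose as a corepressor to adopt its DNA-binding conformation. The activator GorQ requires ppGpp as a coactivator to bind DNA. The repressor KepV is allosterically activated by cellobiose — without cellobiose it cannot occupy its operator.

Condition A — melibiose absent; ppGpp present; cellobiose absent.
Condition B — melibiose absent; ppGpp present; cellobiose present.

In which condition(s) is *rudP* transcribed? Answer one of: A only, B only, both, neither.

A only

Condition A:
Melibiose is absent, so PurX is inactive.
ppGpp is present, so GorQ is active.
Cellobiose is absent, so KepV is inactive.
No repressor is bound and GorQ is active, so *rudP* is transcribed.
→ *rudP* is ON in A.
Condition B:
Melibiose is absent, so PurX is inactive.
ppGpp is present, so GorQ is active.
Cellobiose is present, so KepV is active.
With repressor KepV bound, *rudP* is not transcribed.
→ *rudP* is OFF in B.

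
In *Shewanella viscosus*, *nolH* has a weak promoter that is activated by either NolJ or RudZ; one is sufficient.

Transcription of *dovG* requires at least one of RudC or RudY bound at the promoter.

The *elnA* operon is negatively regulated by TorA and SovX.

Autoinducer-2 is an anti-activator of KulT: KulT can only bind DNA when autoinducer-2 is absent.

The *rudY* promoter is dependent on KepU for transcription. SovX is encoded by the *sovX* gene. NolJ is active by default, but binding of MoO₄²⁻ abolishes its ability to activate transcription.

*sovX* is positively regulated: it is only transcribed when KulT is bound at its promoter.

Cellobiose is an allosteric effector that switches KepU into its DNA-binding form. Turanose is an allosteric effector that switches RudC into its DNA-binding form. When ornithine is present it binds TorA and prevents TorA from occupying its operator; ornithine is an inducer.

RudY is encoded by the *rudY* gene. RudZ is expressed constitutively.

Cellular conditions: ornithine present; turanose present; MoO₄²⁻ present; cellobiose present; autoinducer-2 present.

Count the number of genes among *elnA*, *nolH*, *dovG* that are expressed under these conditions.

3

Ornithine is present, so TorA is inactive.
Autoinducer-2 is present, so KulT is inactive.
Required activator KulT is absent, so *sovX* is not transcribed.
So SovX is not produced.
With no repressor bound, *elnA* is transcribed.
→ *elnA* is ON.
MoO₄²⁻ is present, so NolJ is inactive.
RudZ is produced constitutively and is active.
Activator RudZ is present, so *nolH* is transcribed.
→ *nolH* is ON.
Turanose is present, so RudC is active.
Cellobiose is present, so KepU is active.
No repressor is bound and KepU is active, so *rudY* is transcribed.
So RudY is produced and active.
Activator RudC is present, so *dovG* is transcribed.
→ *dovG* is ON.
3 of the 3 genes are transcribed.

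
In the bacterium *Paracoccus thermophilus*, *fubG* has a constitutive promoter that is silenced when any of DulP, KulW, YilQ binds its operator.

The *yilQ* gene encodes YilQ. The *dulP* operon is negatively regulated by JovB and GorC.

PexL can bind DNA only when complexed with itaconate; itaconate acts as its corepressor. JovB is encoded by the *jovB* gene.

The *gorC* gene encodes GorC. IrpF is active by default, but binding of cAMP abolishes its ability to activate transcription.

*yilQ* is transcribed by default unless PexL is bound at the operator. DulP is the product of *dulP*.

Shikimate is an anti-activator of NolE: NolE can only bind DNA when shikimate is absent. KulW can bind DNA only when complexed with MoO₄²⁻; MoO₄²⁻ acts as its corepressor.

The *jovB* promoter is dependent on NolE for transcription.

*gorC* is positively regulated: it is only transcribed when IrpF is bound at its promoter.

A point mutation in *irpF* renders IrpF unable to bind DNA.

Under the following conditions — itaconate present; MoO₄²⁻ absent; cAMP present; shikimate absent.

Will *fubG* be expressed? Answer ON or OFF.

ON

Shikimate is absent, so NolE is active.
No repressor is bound and NolE is active, so *jovB* is transcribed.
So JovB is produced and active.
IrpF is non-functional in this strain, so it has no effect.
Required activator IrpF is absent, so *gorC* is not transcribed.
So GorC is not produced.
With repressor JovB bound, *dulP* is not transcribed.
So DulP is not produced.
MoO₄²⁻ is absent, so KulW is inactive.
Itaconate is present, so PexL is active.
With repressor PexL bound, *yilQ* is not transcribed.
So YilQ is not produced.
With no repressor bound, *fubG* is transcribed.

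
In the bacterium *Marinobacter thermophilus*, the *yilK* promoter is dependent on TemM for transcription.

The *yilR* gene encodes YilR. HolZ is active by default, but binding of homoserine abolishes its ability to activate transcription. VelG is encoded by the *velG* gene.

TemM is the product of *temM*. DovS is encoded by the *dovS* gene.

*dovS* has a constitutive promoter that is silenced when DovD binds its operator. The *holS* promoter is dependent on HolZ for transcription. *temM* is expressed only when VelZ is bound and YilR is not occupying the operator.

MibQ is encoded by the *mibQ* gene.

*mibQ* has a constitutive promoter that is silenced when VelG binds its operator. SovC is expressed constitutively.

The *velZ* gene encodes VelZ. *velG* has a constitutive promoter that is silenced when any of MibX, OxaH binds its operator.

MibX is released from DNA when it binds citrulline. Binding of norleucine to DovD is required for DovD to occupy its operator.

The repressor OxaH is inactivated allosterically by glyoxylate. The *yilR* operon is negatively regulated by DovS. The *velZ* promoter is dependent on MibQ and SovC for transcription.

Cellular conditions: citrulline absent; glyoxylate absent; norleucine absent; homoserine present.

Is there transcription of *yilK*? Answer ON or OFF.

Citrulline is absent, so MibX is active.
Glyoxylate is absent, so OxaH is active.
With repressor MibX bound, *velG* is not transcribed.
So VelG is not produced.
With no repressor bound, *mibQ* is transcribed.
So MibQ is produced and active.
SovC is produced constitutively and is active.
No repressor is bound and MibQ and SovC are active, so *velZ* is transcribed.
So VelZ is produced and active.
Norleucine is absent, so DovD is inactive.
With no repressor bound, *dovS* is transcribed.
So DovS is produced and active.
With repressor DovS bound, *yilR* is not transcribed.
So YilR is not produced.
No repressor is bound and VelZ is active, so *temM* is transcribed.
So TemM is produced and active.
No repressor is bound and TemM is active, so *yilK* is transcribed.

ON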